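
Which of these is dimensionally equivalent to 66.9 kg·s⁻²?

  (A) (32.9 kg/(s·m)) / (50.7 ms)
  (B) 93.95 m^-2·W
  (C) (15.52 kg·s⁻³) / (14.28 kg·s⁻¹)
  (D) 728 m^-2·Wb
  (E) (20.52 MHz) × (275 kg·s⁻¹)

Reference: kg·s⁻².
Each option:
  (A) [kg·m⁻¹·s⁻¹] / [s] = kg·m⁻¹·s⁻²
  (B) W·m⁻² = J·s⁻¹·m⁻² = kg·s⁻³
  (C) [kg·s⁻³] / [kg·s⁻¹] = s⁻²
  (D) Wb·m⁻² = V·s·m⁻² = kg·s⁻²·A⁻¹
  (E) [s⁻¹] · [kg·s⁻¹] = kg·s⁻²  ← same
Only (E) matches kg·s⁻².

(E)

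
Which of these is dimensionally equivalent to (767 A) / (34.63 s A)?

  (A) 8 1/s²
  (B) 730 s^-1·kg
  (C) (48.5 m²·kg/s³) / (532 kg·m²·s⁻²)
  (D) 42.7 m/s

Reference: [A] / [s·A] = s⁻¹.
Each option:
  (A) s⁻²
  (B) kg·s⁻¹
  (C) [kg·m²·s⁻³] / [kg·m²·s⁻²] = s⁻¹  ← same
  (D) m·s⁻¹
Only (C) matches s⁻¹.

(C)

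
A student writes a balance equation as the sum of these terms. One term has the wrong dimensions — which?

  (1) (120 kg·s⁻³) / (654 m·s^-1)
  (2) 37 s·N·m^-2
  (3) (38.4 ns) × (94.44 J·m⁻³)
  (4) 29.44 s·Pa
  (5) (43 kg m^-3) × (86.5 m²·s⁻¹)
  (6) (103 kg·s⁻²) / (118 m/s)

(1)

Expand each in SI base units:
  (1) [kg·s⁻³] / [m·s⁻¹] = kg·m⁻¹·s⁻²
  (2) N·s·m⁻² = kg·m·s⁻²·s·m⁻² = kg·m⁻¹·s⁻¹
  (3) [s] · [kg·m⁻¹·s⁻²] = kg·m⁻¹·s⁻¹
  (4) Pa·s = N·m⁻²·s = kg·m⁻¹·s⁻¹
  (5) [kg·m⁻³] · [m²·s⁻¹] = kg·m⁻¹·s⁻¹
  (6) [kg·s⁻²] / [m·s⁻¹] = kg·m⁻¹·s⁻¹
All reduce to kg·m⁻¹·s⁻¹ except (1), which is kg·m⁻¹·s⁻².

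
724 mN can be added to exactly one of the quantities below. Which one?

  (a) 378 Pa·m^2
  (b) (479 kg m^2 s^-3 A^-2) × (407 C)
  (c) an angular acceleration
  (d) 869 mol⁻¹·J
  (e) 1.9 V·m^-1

Reference: N = kg·m·s⁻².
Each option:
  (a) Pa·m² = N·m⁻²·m² = kg·m·s⁻²  ← same
  (b) [kg·m²·s⁻³·A⁻²] · [s·A] = kg·m²·s⁻²·A⁻¹
  (c) [angular acceleration] = s⁻²
  (d) J·mol⁻¹ = N·m·mol⁻¹ = kg·m²·s⁻²·mol⁻¹
  (e) V·m⁻¹ = J·C⁻¹·m⁻¹ = kg·m·s⁻³·A⁻¹
Only (a) matches kg·m·s⁻².

(a)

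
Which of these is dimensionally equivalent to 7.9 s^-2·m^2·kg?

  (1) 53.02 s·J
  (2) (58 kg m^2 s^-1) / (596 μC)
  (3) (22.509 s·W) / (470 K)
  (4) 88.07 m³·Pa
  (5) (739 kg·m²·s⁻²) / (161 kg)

(4)

Reference: kg·m²·s⁻².
Each option:
  (1) J·s = N·m·s = kg·m²·s⁻¹
  (2) [kg·m²·s⁻¹] / [s·A] = kg·m²·s⁻²·A⁻¹
  (3) [kg·m²·s⁻²] / [K] = kg·m²·s⁻²·K⁻¹
  (4) Pa·m³ = N·m⁻²·m³ = kg·m²·s⁻²  ← same
  (5) [kg·m²·s⁻²] / [kg] = m²·s⁻²
Only (4) matches kg·m²·s⁻².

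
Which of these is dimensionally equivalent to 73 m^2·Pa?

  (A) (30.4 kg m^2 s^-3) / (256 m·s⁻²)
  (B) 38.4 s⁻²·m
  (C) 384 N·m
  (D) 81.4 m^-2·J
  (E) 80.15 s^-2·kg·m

Reference: Pa·m² = N·m⁻²·m² = kg·m·s⁻².
Each option:
  (A) [kg·m²·s⁻³] / [m·s⁻²] = kg·m·s⁻¹
  (B) m·s⁻²
  (C) N·m = kg·m·s⁻²·m = kg·m²·s⁻²
  (D) J·m⁻² = N·m·m⁻² = kg·s⁻²
  (E) kg·m·s⁻²  ← same
Only (E) matches kg·m·s⁻².

(E)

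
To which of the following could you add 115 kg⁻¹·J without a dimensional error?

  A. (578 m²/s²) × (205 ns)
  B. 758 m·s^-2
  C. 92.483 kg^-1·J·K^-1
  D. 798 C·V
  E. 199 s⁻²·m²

Reference: J·kg⁻¹ = N·m·kg⁻¹ = m²·s⁻².
Each option:
  A. [m²·s⁻²] · [s] = m²·s⁻¹
  B. m·s⁻²
  C. J·kg⁻¹·K⁻¹ = N·m·kg⁻¹·K⁻¹ = m²·s⁻²·K⁻¹
  D. C·V = s·A·J·C⁻¹ = kg·m²·s⁻²
  E. m²·s⁻²  ← same
Only E. matches m²·s⁻².

E.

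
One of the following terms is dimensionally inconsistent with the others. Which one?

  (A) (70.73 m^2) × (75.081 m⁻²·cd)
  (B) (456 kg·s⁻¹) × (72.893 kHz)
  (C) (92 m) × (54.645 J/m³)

(A)

Work out the base dimensions of each:
  (A) [m²] · [m⁻²·cd] = cd
  (B) [kg·s⁻¹] · [s⁻¹] = kg·s⁻²
  (C) [m] · [kg·m⁻¹·s⁻²] = kg·s⁻²
All reduce to kg·s⁻² except (A), which is cd.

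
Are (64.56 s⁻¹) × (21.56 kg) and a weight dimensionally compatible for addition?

Work out the base dimensions of each:
  (64.56 s⁻¹) × (21.56 kg):  [s⁻¹] · [kg] = kg·s⁻¹
  a weight:  [weight] = kg·m·s⁻²
kg·s⁻¹ ≠ kg·m·s⁻², so they cannot be added.

No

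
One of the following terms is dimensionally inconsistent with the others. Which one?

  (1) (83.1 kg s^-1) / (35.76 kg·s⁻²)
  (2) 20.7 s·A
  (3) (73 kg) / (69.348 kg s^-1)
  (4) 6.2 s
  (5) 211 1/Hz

Reduce each to base SI dimensions:
  (1) [kg·s⁻¹] / [kg·s⁻²] = s
  (2) A·s = s·A
  (3) [kg] / [kg·s⁻¹] = s
  (4) s
  (5) Hz⁻¹ = (s⁻¹)⁻¹ = s
All reduce to s except (2), which is s·A.

(2)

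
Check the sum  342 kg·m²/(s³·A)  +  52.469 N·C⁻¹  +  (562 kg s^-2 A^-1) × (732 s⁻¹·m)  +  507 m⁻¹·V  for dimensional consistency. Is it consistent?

No

Expand each in SI base units:
  342 kg·m²/(s³·A):  kg·m²·s⁻³·A⁻¹
  52.469 N·C⁻¹:  N·C⁻¹ = kg·m·s⁻²·(s·A)⁻¹ = kg·m·s⁻³·A⁻¹
  (562 kg s^-2 A^-1) × (732 s⁻¹·m):  [kg·s⁻²·A⁻¹] · [m·s⁻¹] = kg·m·s⁻³·A⁻¹
  507 m⁻¹·V:  V·m⁻¹ = J·C⁻¹·m⁻¹ = kg·m·s⁻³·A⁻¹
The terms do not share a single dimension (kg·m²·s⁻³·A⁻¹ vs kg·m·s⁻³·A⁻¹).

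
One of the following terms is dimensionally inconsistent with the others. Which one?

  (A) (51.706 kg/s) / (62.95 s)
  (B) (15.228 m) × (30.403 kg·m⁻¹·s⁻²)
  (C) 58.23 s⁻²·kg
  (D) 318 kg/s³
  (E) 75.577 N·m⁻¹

Work out the base dimensions of each:
  (A) [kg·s⁻¹] / [s] = kg·s⁻²
  (B) [m] · [kg·m⁻¹·s⁻²] = kg·s⁻²
  (C) kg·s⁻²
  (D) kg·s⁻³
  (E) N·m⁻¹ = kg·m·s⁻²·m⁻¹ = kg·s⁻²
All reduce to kg·s⁻² except (D), which is kg·s⁻³.

(D)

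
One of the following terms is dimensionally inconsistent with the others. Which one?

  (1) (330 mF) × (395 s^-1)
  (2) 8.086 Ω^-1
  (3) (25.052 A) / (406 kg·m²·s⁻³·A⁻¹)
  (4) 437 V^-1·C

Dimensions:
  (1) [kg⁻¹·m⁻²·s⁴·A²] · [s⁻¹] = kg⁻¹·m⁻²·s³·A²
  (2) Ω⁻¹ = (V·A⁻¹)⁻¹ = kg⁻¹·m⁻²·s³·A²
  (3) [A] / [kg·m²·s⁻³·A⁻¹] = kg⁻¹·m⁻²·s³·A²
  (4) C·V⁻¹ = s·A·(J·C⁻¹)⁻¹ = kg⁻¹·m⁻²·s⁴·A²
All reduce to kg⁻¹·m⁻²·s³·A² except (4), which is kg⁻¹·m⁻²·s⁴·A².

(4)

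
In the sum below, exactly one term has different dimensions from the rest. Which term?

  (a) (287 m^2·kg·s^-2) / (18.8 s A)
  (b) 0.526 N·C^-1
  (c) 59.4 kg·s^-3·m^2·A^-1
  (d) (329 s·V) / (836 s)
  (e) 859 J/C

(b)

Work out the base dimensions of each:
  (a) [kg·m²·s⁻²] / [s·A] = kg·m²·s⁻³·A⁻¹
  (b) N·C⁻¹ = kg·m·s⁻²·(s·A)⁻¹ = kg·m·s⁻³·A⁻¹
  (c) kg·m²·s⁻³·A⁻¹
  (d) [kg·m²·s⁻²·A⁻¹] / [s] = kg·m²·s⁻³·A⁻¹
  (e) J·C⁻¹ = N·m·(s·A)⁻¹ = kg·m²·s⁻³·A⁻¹
All reduce to kg·m²·s⁻³·A⁻¹ except (b), which is kg·m·s⁻³·A⁻¹.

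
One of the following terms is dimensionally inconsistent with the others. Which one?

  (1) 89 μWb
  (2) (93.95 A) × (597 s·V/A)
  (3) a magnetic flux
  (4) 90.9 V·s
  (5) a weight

(5)

Expand each in SI base units:
  (1) Wb = V·s = kg·m²·s⁻²·A⁻¹
  (2) [A] · [kg·m²·s⁻²·A⁻²] = kg·m²·s⁻²·A⁻¹
  (3) [magnetic flux] = kg·m²·s⁻²·A⁻¹
  (4) V·s = J·C⁻¹·s = kg·m²·s⁻²·A⁻¹
  (5) [weight] = kg·m·s⁻²
All reduce to kg·m²·s⁻²·A⁻¹ except (5), which is kg·m·s⁻².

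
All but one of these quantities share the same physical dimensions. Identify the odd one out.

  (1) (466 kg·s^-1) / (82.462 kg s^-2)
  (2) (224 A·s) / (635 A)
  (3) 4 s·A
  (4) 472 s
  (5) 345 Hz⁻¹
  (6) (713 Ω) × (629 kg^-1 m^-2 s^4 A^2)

Dimensions:
  (1) [kg·s⁻¹] / [kg·s⁻²] = s
  (2) [s·A] / [A] = s
  (3) A·s = s·A
  (4) s
  (5) Hz⁻¹ = (s⁻¹)⁻¹ = s
  (6) [kg·m²·s⁻³·A⁻²] · [kg⁻¹·m⁻²·s⁴·A²] = s
All reduce to s except (3), which is s·A.

(3)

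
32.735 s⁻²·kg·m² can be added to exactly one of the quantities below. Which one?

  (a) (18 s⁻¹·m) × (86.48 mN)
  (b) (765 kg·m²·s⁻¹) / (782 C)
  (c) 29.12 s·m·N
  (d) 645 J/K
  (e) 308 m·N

(e)

Reference: kg·m²·s⁻².
Each option:
  (a) [m·s⁻¹] · [kg·m·s⁻²] = kg·m²·s⁻³
  (b) [kg·m²·s⁻¹] / [s·A] = kg·m²·s⁻²·A⁻¹
  (c) N·m·s = kg·m·s⁻²·m·s = kg·m²·s⁻¹
  (d) J·K⁻¹ = N·m·K⁻¹ = kg·m²·s⁻²·K⁻¹
  (e) N·m = kg·m·s⁻²·m = kg·m²·s⁻²  ← same
Only (e) matches kg·m²·s⁻².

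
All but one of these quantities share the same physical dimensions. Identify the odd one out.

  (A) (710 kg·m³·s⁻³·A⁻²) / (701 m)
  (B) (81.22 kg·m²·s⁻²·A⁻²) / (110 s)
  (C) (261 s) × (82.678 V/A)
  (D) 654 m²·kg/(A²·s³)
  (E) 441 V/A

Work out the base dimensions of each:
  (A) [kg·m³·s⁻³·A⁻²] / [m] = kg·m²·s⁻³·A⁻²
  (B) [kg·m²·s⁻²·A⁻²] / [s] = kg·m²·s⁻³·A⁻²
  (C) [s] · [kg·m²·s⁻³·A⁻²] = kg·m²·s⁻²·A⁻²
  (D) kg·m²·s⁻³·A⁻²
  (E) V·A⁻¹ = J·C⁻¹·A⁻¹ = kg·m²·s⁻³·A⁻²
All reduce to kg·m²·s⁻³·A⁻² except (C), which is kg·m²·s⁻²·A⁻².

(C)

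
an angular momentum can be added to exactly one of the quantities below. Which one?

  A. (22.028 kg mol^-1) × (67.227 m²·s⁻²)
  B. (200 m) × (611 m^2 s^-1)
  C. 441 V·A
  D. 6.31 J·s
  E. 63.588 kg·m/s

D.

Reference: [angular momentum] = kg·m²·s⁻¹.
Each option:
  A. [kg·mol⁻¹] · [m²·s⁻²] = kg·m²·s⁻²·mol⁻¹
  B. [m] · [m²·s⁻¹] = m³·s⁻¹
  C. V·A = J·C⁻¹·A = kg·m²·s⁻³
  D. J·s = N·m·s = kg·m²·s⁻¹  ← same
  E. kg·m·s⁻¹
Only D. matches kg·m²·s⁻¹.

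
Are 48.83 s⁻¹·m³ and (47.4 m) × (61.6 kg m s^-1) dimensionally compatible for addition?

No

Work out the base dimensions of each:
  48.83 s⁻¹·m³:  m³·s⁻¹
  (47.4 m) × (61.6 kg m s^-1):  [m] · [kg·m·s⁻¹] = kg·m²·s⁻¹
m³·s⁻¹ ≠ kg·m²·s⁻¹, so they cannot be added.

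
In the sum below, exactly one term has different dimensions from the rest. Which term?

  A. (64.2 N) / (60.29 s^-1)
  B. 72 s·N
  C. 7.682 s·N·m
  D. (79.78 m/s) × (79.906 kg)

C.

Expand each in SI base units:
  A. [kg·m·s⁻²] / [s⁻¹] = kg·m·s⁻¹
  B. N·s = kg·m·s⁻²·s = kg·m·s⁻¹
  C. N·m·s = kg·m·s⁻²·m·s = kg·m²·s⁻¹
  D. [m·s⁻¹] · [kg] = kg·m·s⁻¹
All reduce to kg·m·s⁻¹ except C., which is kg·m²·s⁻¹.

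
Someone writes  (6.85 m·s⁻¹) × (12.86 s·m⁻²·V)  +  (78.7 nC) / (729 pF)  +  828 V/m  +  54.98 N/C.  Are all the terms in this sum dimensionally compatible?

No

Expand each in SI base units:
  (6.85 m·s⁻¹) × (12.86 s·m⁻²·V):  [m·s⁻¹] · [kg·s⁻²·A⁻¹] = kg·m·s⁻³·A⁻¹
  (78.7 nC) / (729 pF):  [s·A] / [kg⁻¹·m⁻²·s⁴·A²] = kg·m²·s⁻³·A⁻¹
  828 V/m:  V·m⁻¹ = J·C⁻¹·m⁻¹ = kg·m·s⁻³·A⁻¹
  54.98 N/C:  N·C⁻¹ = kg·m·s⁻²·(s·A)⁻¹ = kg·m·s⁻³·A⁻¹
The terms do not share a single dimension (kg·m²·s⁻³·A⁻¹ vs kg·m·s⁻³·A⁻¹).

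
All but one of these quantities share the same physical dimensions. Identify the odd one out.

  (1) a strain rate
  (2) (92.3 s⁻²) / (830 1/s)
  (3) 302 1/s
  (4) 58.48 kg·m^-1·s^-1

Reduce each to base SI dimensions:
  (1) [strain rate] = s⁻¹
  (2) [s⁻²] / [s⁻¹] = s⁻¹
  (3) s⁻¹
  (4) kg·m⁻¹·s⁻¹
All reduce to s⁻¹ except (4), which is kg·m⁻¹·s⁻¹.

(4)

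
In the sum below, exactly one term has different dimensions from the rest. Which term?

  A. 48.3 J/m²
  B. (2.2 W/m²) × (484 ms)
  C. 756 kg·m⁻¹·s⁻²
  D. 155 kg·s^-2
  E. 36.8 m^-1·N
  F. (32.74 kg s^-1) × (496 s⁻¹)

C.

In SI base units:
  A. J·m⁻² = N·m·m⁻² = kg·s⁻²
  B. [kg·s⁻³] · [s] = kg·s⁻²
  C. kg·m⁻¹·s⁻²
  D. kg·s⁻²
  E. N·m⁻¹ = kg·m·s⁻²·m⁻¹ = kg·s⁻²
  F. [kg·s⁻¹] · [s⁻¹] = kg·s⁻²
All reduce to kg·s⁻² except C., which is kg·m⁻¹·s⁻².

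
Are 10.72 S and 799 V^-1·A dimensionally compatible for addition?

Yes

In SI base units:
  10.72 S:  S = Ω⁻¹ = kg⁻¹·m⁻²·s³·A²
  799 V^-1·A:  A·V⁻¹ = A·(J·C⁻¹)⁻¹ = kg⁻¹·m⁻²·s³·A²
Both are kg⁻¹·m⁻²·s³·A², so they have the same dimensions and can be added.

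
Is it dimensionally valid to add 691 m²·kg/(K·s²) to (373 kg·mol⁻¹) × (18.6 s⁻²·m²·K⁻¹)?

No

Work out the base dimensions of each:
  691 m²·kg/(K·s²):  kg·m²·s⁻²·K⁻¹
  (373 kg·mol⁻¹) × (18.6 s⁻²·m²·K⁻¹):  [kg·mol⁻¹] · [m²·s⁻²·K⁻¹] = kg·m²·s⁻²·K⁻¹·mol⁻¹
kg·m²·s⁻²·K⁻¹ ≠ kg·m²·s⁻²·K⁻¹·mol⁻¹, so they cannot be added.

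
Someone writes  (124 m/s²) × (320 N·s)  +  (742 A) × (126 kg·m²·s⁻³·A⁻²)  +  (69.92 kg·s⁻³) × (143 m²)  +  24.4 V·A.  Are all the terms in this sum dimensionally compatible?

Expand each in SI base units:
  (124 m/s²) × (320 N·s):  [m·s⁻²] · [kg·m·s⁻¹] = kg·m²·s⁻³
  (742 A) × (126 kg·m²·s⁻³·A⁻²):  [A] · [kg·m²·s⁻³·A⁻²] = kg·m²·s⁻³·A⁻¹
  (69.92 kg·s⁻³) × (143 m²):  [kg·s⁻³] · [m²] = kg·m²·s⁻³
  24.4 V·A:  V·A = J·C⁻¹·A = kg·m²·s⁻³
The terms do not share a single dimension (kg·m²·s⁻³ vs kg·m²·s⁻³·A⁻¹).

No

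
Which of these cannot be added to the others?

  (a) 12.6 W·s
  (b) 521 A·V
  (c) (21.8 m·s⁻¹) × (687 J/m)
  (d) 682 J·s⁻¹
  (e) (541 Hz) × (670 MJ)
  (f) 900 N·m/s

Reduce each to base SI dimensions:
  (a) W·s = J·s⁻¹·s = kg·m²·s⁻²
  (b) V·A = J·C⁻¹·A = kg·m²·s⁻³
  (c) [m·s⁻¹] · [kg·m·s⁻²] = kg·m²·s⁻³
  (d) J·s⁻¹ = N·m·s⁻¹ = kg·m²·s⁻³
  (e) [s⁻¹] · [kg·m²·s⁻²] = kg·m²·s⁻³
  (f) N·m·s⁻¹ = kg·m·s⁻²·m·s⁻¹ = kg·m²·s⁻³
All reduce to kg·m²·s⁻³ except (a), which is kg·m²·s⁻².

(a)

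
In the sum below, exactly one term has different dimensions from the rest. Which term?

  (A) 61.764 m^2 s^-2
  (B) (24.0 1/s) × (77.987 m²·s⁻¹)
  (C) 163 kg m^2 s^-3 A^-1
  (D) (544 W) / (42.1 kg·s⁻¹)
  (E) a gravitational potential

Dimensions:
  (A) m²·s⁻²
  (B) [s⁻¹] · [m²·s⁻¹] = m²·s⁻²
  (C) kg·m²·s⁻³·A⁻¹
  (D) [kg·m²·s⁻³] / [kg·s⁻¹] = m²·s⁻²
  (E) [gravitational potential] = m²·s⁻²
All reduce to m²·s⁻² except (C), which is kg·m²·s⁻³·A⁻¹.

(C)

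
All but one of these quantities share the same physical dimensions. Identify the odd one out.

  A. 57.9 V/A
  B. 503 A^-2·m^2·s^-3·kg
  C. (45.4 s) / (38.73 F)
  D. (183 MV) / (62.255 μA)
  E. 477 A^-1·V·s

Reduce each to base SI dimensions:
  A. V·A⁻¹ = J·C⁻¹·A⁻¹ = kg·m²·s⁻³·A⁻²
  B. kg·m²·s⁻³·A⁻²
  C. [s] / [kg⁻¹·m⁻²·s⁴·A²] = kg·m²·s⁻³·A⁻²
  D. [kg·m²·s⁻³·A⁻¹] / [A] = kg·m²·s⁻³·A⁻²
  E. V·s·A⁻¹ = J·C⁻¹·s·A⁻¹ = kg·m²·s⁻²·A⁻²
All reduce to kg·m²·s⁻³·A⁻² except E., which is kg·m²·s⁻²·A⁻².

E.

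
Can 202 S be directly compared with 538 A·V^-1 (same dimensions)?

In SI base units:
  202 S:  S = Ω⁻¹ = kg⁻¹·m⁻²·s³·A²
  538 A·V^-1:  A·V⁻¹ = A·(J·C⁻¹)⁻¹ = kg⁻¹·m⁻²·s³·A²
Both are kg⁻¹·m⁻²·s³·A², so they have the same dimensions and can be added.

Yes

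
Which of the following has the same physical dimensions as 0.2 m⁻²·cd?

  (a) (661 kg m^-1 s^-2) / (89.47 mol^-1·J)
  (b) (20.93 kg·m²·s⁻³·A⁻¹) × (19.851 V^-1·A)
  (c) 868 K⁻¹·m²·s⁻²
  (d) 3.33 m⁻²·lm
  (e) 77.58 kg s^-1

(d)

Reference: m⁻²·cd.
Each option:
  (a) [kg·m⁻¹·s⁻²] / [kg·m²·s⁻²·mol⁻¹] = m⁻³·mol
  (b) [kg·m²·s⁻³·A⁻¹] · [kg⁻¹·m⁻²·s³·A²] = A
  (c) m²·s⁻²·K⁻¹
  (d) lm·m⁻² = cd·m⁻² = m⁻²·cd  ← same
  (e) kg·s⁻¹
Only (d) matches m⁻²·cd.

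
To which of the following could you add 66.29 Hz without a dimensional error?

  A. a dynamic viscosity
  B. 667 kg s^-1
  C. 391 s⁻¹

C.

Reference: Hz = s⁻¹.
Each option:
  A. [dynamic viscosity] = kg·m⁻¹·s⁻¹
  B. kg·s⁻¹
  C. s⁻¹  ← same
Only C. matches s⁻¹.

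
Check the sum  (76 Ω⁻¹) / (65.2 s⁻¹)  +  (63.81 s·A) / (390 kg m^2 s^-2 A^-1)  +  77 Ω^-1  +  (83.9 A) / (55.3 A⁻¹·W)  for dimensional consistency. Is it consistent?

In SI base units:
  (76 Ω⁻¹) / (65.2 s⁻¹):  [kg⁻¹·m⁻²·s³·A²] / [s⁻¹] = kg⁻¹·m⁻²·s⁴·A²
  (63.81 s·A) / (390 kg m^2 s^-2 A^-1):  [s·A] / [kg·m²·s⁻²·A⁻¹] = kg⁻¹·m⁻²·s³·A²
  77 Ω^-1:  Ω⁻¹ = (V·A⁻¹)⁻¹ = kg⁻¹·m⁻²·s³·A²
  (83.9 A) / (55.3 A⁻¹·W):  [A] / [kg·m²·s⁻³·A⁻¹] = kg⁻¹·m⁻²·s³·A²
The terms do not share a single dimension (kg⁻¹·m⁻²·s³·A² vs kg⁻¹·m⁻²·s⁴·A²).

No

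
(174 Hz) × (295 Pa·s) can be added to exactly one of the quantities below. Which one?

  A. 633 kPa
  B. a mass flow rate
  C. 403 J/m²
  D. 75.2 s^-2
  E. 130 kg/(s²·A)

A.

Reference: [s⁻¹] · [kg·m⁻¹·s⁻¹] = kg·m⁻¹·s⁻².
Each option:
  A. Pa = N·m⁻² = kg·m⁻¹·s⁻²  ← same
  B. [mass flow rate] = kg·s⁻¹
  C. J·m⁻² = N·m·m⁻² = kg·s⁻²
  D. s⁻²
  E. kg·s⁻²·A⁻¹
Only A. matches kg·m⁻¹·s⁻².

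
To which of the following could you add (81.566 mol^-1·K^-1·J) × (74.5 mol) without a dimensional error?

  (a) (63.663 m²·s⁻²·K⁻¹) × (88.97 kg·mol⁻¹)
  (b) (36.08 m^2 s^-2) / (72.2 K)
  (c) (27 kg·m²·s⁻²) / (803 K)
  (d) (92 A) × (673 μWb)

Reference: [kg·m²·s⁻²·K⁻¹·mol⁻¹] · [mol] = kg·m²·s⁻²·K⁻¹.
Each option:
  (a) [m²·s⁻²·K⁻¹] · [kg·mol⁻¹] = kg·m²·s⁻²·K⁻¹·mol⁻¹
  (b) [m²·s⁻²] / [K] = m²·s⁻²·K⁻¹
  (c) [kg·m²·s⁻²] / [K] = kg·m²·s⁻²·K⁻¹  ← same
  (d) [A] · [kg·m²·s⁻²·A⁻¹] = kg·m²·s⁻²
Only (c) matches kg·m²·s⁻²·K⁻¹.

(c)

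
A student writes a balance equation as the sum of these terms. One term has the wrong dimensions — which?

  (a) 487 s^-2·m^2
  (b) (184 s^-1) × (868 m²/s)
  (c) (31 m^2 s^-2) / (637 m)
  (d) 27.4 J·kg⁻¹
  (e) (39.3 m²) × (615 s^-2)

Dimensions:
  (a) m²·s⁻²
  (b) [s⁻¹] · [m²·s⁻¹] = m²·s⁻²
  (c) [m²·s⁻²] / [m] = m·s⁻²
  (d) J·kg⁻¹ = N·m·kg⁻¹ = m²·s⁻²
  (e) [m²] · [s⁻²] = m²·s⁻²
All reduce to m²·s⁻² except (c), which is m·s⁻².

(c)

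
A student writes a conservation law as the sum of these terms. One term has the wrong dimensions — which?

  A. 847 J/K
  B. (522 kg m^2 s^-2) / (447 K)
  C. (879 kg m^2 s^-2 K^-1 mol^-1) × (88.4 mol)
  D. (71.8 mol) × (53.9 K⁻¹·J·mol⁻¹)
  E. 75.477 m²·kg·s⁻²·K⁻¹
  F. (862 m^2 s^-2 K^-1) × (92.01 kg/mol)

In SI base units:
  A. J·K⁻¹ = N·m·K⁻¹ = kg·m²·s⁻²·K⁻¹
  B. [kg·m²·s⁻²] / [K] = kg·m²·s⁻²·K⁻¹
  C. [kg·m²·s⁻²·K⁻¹·mol⁻¹] · [mol] = kg·m²·s⁻²·K⁻¹
  D. [mol] · [kg·m²·s⁻²·K⁻¹·mol⁻¹] = kg·m²·s⁻²·K⁻¹
  E. kg·m²·s⁻²·K⁻¹
  F. [m²·s⁻²·K⁻¹] · [kg·mol⁻¹] = kg·m²·s⁻²·K⁻¹·mol⁻¹
All reduce to kg·m²·s⁻²·K⁻¹ except F., which is kg·m²·s⁻²·K⁻¹·mol⁻¹.

F.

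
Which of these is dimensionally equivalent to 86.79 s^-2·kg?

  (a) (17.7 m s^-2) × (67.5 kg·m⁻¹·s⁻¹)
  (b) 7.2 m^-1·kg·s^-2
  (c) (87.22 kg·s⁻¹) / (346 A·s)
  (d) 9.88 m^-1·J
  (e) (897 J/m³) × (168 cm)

Reference: kg·s⁻².
Each option:
  (a) [m·s⁻²] · [kg·m⁻¹·s⁻¹] = kg·s⁻³
  (b) kg·m⁻¹·s⁻²
  (c) [kg·s⁻¹] / [s·A] = kg·s⁻²·A⁻¹
  (d) J·m⁻¹ = N·m·m⁻¹ = kg·m·s⁻²
  (e) [kg·m⁻¹·s⁻²] · [m] = kg·s⁻²  ← same
Only (e) matches kg·s⁻².

(e)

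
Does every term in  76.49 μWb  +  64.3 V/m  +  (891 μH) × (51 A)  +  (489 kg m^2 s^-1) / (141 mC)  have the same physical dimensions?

In SI base units:
  76.49 μWb:  Wb = V·s = kg·m²·s⁻²·A⁻¹
  64.3 V/m:  V·m⁻¹ = J·C⁻¹·m⁻¹ = kg·m·s⁻³·A⁻¹
  (891 μH) × (51 A):  [kg·m²·s⁻²·A⁻²] · [A] = kg·m²·s⁻²·A⁻¹
  (489 kg m^2 s^-1) / (141 mC):  [kg·m²·s⁻¹] / [s·A] = kg·m²·s⁻²·A⁻¹
The terms do not share a single dimension (kg·m²·s⁻²·A⁻¹ vs kg·m·s⁻³·A⁻¹).

No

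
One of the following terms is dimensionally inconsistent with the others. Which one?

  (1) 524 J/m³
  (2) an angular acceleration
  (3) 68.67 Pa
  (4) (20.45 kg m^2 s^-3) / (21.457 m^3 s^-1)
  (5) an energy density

(2)

In SI base units:
  (1) J·m⁻³ = N·m·m⁻³ = kg·m⁻¹·s⁻²
  (2) [angular acceleration] = s⁻²
  (3) Pa = N·m⁻² = kg·m⁻¹·s⁻²
  (4) [kg·m²·s⁻³] / [m³·s⁻¹] = kg·m⁻¹·s⁻²
  (5) [energy density] = kg·m⁻¹·s⁻²
All reduce to kg·m⁻¹·s⁻² except (2), which is s⁻².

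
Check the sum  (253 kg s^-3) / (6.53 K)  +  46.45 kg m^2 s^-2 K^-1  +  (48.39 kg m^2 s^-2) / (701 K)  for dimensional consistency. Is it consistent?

No

Expand each in SI base units:
  (253 kg s^-3) / (6.53 K):  [kg·s⁻³] / [K] = kg·s⁻³·K⁻¹
  46.45 kg m^2 s^-2 K^-1:  kg·m²·s⁻²·K⁻¹
  (48.39 kg m^2 s^-2) / (701 K):  [kg·m²·s⁻²] / [K] = kg·m²·s⁻²·K⁻¹
The terms do not share a single dimension (kg·m²·s⁻²·K⁻¹ vs kg·s⁻³·K⁻¹).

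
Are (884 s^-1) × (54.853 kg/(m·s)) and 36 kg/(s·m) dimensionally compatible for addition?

Expand each in SI base units:
  (884 s^-1) × (54.853 kg/(m·s)):  [s⁻¹] · [kg·m⁻¹·s⁻¹] = kg·m⁻¹·s⁻²
  36 kg/(s·m):  kg·m⁻¹·s⁻¹
kg·m⁻¹·s⁻² ≠ kg·m⁻¹·s⁻¹, so they cannot be added.

No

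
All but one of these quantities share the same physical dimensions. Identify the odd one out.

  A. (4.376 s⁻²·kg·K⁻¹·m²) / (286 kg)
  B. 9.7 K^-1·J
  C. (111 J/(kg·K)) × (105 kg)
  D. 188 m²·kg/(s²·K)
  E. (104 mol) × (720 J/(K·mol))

Work out the base dimensions of each:
  A. [kg·m²·s⁻²·K⁻¹] / [kg] = m²·s⁻²·K⁻¹
  B. J·K⁻¹ = N·m·K⁻¹ = kg·m²·s⁻²·K⁻¹
  C. [m²·s⁻²·K⁻¹] · [kg] = kg·m²·s⁻²·K⁻¹
  D. kg·m²·s⁻²·K⁻¹
  E. [mol] · [kg·m²·s⁻²·K⁻¹·mol⁻¹] = kg·m²·s⁻²·K⁻¹
All reduce to kg·m²·s⁻²·K⁻¹ except A., which is m²·s⁻²·K⁻¹.

A.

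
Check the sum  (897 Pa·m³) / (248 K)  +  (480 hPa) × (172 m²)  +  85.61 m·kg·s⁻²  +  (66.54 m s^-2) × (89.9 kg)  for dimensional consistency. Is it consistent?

No

Expand each in SI base units:
  (897 Pa·m³) / (248 K):  [kg·m²·s⁻²] / [K] = kg·m²·s⁻²·K⁻¹
  (480 hPa) × (172 m²):  [kg·m⁻¹·s⁻²] · [m²] = kg·m·s⁻²
  85.61 m·kg·s⁻²:  kg·m·s⁻²
  (66.54 m s^-2) × (89.9 kg):  [m·s⁻²] · [kg] = kg·m·s⁻²
The terms do not share a single dimension (kg·m²·s⁻²·K⁻¹ vs kg·m·s⁻²).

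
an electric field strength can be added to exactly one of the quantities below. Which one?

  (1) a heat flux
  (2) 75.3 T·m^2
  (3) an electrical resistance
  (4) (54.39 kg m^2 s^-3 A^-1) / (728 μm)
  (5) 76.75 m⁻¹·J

(4)

Reference: [electric field strength] = kg·m·s⁻³·A⁻¹.
Each option:
  (1) [heat flux] = kg·s⁻³
  (2) T·m² = Wb·m⁻²·m² = kg·m²·s⁻²·A⁻¹
  (3) [electrical resistance] = kg·m²·s⁻³·A⁻²
  (4) [kg·m²·s⁻³·A⁻¹] / [m] = kg·m·s⁻³·A⁻¹  ← same
  (5) J·m⁻¹ = N·m·m⁻¹ = kg·m·s⁻²
Only (4) matches kg·m·s⁻³·A⁻¹.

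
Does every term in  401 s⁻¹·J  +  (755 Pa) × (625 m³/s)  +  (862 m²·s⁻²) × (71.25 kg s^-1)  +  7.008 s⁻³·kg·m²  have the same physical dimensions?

Work out the base dimensions of each:
  401 s⁻¹·J:  J·s⁻¹ = N·m·s⁻¹ = kg·m²·s⁻³
  (755 Pa) × (625 m³/s):  [kg·m⁻¹·s⁻²] · [m³·s⁻¹] = kg·m²·s⁻³
  (862 m²·s⁻²) × (71.25 kg s^-1):  [m²·s⁻²] · [kg·s⁻¹] = kg·m²·s⁻³
  7.008 s⁻³·kg·m²:  kg·m²·s⁻³
Every term reduces to kg·m²·s⁻³.

Yes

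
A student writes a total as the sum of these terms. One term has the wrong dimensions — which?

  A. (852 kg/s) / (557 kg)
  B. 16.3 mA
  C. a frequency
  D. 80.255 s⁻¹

In SI base units:
  A. [kg·s⁻¹] / [kg] = s⁻¹
  B. A
  C. [frequency] = s⁻¹
  D. s⁻¹
All reduce to s⁻¹ except B., which is A.

B.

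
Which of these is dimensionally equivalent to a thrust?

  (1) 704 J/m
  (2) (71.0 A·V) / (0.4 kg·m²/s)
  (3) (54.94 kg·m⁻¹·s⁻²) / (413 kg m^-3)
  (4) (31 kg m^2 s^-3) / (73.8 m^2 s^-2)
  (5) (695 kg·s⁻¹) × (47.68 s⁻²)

(1)

Reference: [thrust] = kg·m·s⁻².
Each option:
  (1) J·m⁻¹ = N·m·m⁻¹ = kg·m·s⁻²  ← same
  (2) [kg·m²·s⁻³] / [kg·m²·s⁻¹] = s⁻²
  (3) [kg·m⁻¹·s⁻²] / [kg·m⁻³] = m²·s⁻²
  (4) [kg·m²·s⁻³] / [m²·s⁻²] = kg·s⁻¹
  (5) [kg·s⁻¹] · [s⁻²] = kg·s⁻³
Only (1) matches kg·m·s⁻².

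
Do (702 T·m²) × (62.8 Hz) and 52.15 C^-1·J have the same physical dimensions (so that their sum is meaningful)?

Dimensions:
  (702 T·m²) × (62.8 Hz):  [kg·m²·s⁻²·A⁻¹] · [s⁻¹] = kg·m²·s⁻³·A⁻¹
  52.15 C^-1·J:  J·C⁻¹ = N·m·(s·A)⁻¹ = kg·m²·s⁻³·A⁻¹
Both are kg·m²·s⁻³·A⁻¹, so they have the same dimensions and can be added.

Yes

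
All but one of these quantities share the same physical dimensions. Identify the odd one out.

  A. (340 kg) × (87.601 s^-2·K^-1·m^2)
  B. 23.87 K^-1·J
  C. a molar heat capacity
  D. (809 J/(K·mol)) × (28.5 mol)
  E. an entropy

In SI base units:
  A. [kg] · [m²·s⁻²·K⁻¹] = kg·m²·s⁻²·K⁻¹
  B. J·K⁻¹ = N·m·K⁻¹ = kg·m²·s⁻²·K⁻¹
  C. [molar heat capacity] = kg·m²·s⁻²·K⁻¹·mol⁻¹
  D. [kg·m²·s⁻²·K⁻¹·mol⁻¹] · [mol] = kg·m²·s⁻²·K⁻¹
  E. [entropy] = kg·m²·s⁻²·K⁻¹
All reduce to kg·m²·s⁻²·K⁻¹ except C., which is kg·m²·s⁻²·K⁻¹·mol⁻¹.

C.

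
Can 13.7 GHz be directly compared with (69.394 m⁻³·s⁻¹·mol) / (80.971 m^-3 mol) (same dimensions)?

Yes

In SI base units:
  13.7 GHz:  Hz = s⁻¹
  (69.394 m⁻³·s⁻¹·mol) / (80.971 m^-3 mol):  [m⁻³·s⁻¹·mol] / [m⁻³·mol] = s⁻¹
Both are s⁻¹, so they have the same dimensions and can be added.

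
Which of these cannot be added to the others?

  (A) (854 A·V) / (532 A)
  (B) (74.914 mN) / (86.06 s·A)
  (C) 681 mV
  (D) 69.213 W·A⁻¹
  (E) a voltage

(B)

Reduce each to base SI dimensions:
  (A) [kg·m²·s⁻³] / [A] = kg·m²·s⁻³·A⁻¹
  (B) [kg·m·s⁻²] / [s·A] = kg·m·s⁻³·A⁻¹
  (C) V = J·C⁻¹ = kg·m²·s⁻³·A⁻¹
  (D) W·A⁻¹ = J·s⁻¹·A⁻¹ = kg·m²·s⁻³·A⁻¹
  (E) [voltage] = kg·m²·s⁻³·A⁻¹
All reduce to kg·m²·s⁻³·A⁻¹ except (B), which is kg·m·s⁻³·A⁻¹.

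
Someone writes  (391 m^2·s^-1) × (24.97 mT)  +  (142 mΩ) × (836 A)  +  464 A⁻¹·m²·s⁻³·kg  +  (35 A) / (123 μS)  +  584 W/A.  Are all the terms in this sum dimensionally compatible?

Yes

Reduce each to base SI dimensions:
  (391 m^2·s^-1) × (24.97 mT):  [m²·s⁻¹] · [kg·s⁻²·A⁻¹] = kg·m²·s⁻³·A⁻¹
  (142 mΩ) × (836 A):  [kg·m²·s⁻³·A⁻²] · [A] = kg·m²·s⁻³·A⁻¹
  464 A⁻¹·m²·s⁻³·kg:  kg·m²·s⁻³·A⁻¹
  (35 A) / (123 μS):  [A] / [kg⁻¹·m⁻²·s³·A²] = kg·m²·s⁻³·A⁻¹
  584 W/A:  W·A⁻¹ = J·s⁻¹·A⁻¹ = kg·m²·s⁻³·A⁻¹
Every term reduces to kg·m²·s⁻³·A⁻¹.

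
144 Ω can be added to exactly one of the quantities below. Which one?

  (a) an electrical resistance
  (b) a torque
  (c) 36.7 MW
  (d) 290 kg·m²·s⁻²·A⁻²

(a)

Reference: Ω = V·A⁻¹ = kg·m²·s⁻³·A⁻².
Each option:
  (a) [electrical resistance] = kg·m²·s⁻³·A⁻²  ← same
  (b) [torque] = kg·m²·s⁻²
  (c) W = J·s⁻¹ = kg·m²·s⁻³
  (d) kg·m²·s⁻²·A⁻²
Only (a) matches kg·m²·s⁻³·A⁻².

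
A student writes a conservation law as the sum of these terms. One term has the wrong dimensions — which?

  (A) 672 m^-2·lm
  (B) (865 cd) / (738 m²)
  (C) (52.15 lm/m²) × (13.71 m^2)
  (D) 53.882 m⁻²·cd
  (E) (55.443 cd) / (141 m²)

In SI base units:
  (A) lm·m⁻² = cd·m⁻² = m⁻²·cd
  (B) [cd] / [m²] = m⁻²·cd
  (C) [m⁻²·cd] · [m²] = cd
  (D) cd·m⁻² = m⁻²·cd
  (E) [cd] / [m²] = m⁻²·cd
All reduce to m⁻²·cd except (C), which is cd.

(C)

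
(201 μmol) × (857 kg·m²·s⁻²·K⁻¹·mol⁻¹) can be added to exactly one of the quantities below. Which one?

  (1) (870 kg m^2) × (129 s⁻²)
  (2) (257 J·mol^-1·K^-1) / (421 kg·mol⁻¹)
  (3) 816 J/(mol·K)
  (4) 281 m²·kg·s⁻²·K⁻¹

(4)

Reference: [mol] · [kg·m²·s⁻²·K⁻¹·mol⁻¹] = kg·m²·s⁻²·K⁻¹.
Each option:
  (1) [kg·m²] · [s⁻²] = kg·m²·s⁻²
  (2) [kg·m²·s⁻²·K⁻¹·mol⁻¹] / [kg·mol⁻¹] = m²·s⁻²·K⁻¹
  (3) J·mol⁻¹·K⁻¹ = N·m·mol⁻¹·K⁻¹ = kg·m²·s⁻²·K⁻¹·mol⁻¹
  (4) kg·m²·s⁻²·K⁻¹  ← same
Only (4) matches kg·m²·s⁻²·K⁻¹.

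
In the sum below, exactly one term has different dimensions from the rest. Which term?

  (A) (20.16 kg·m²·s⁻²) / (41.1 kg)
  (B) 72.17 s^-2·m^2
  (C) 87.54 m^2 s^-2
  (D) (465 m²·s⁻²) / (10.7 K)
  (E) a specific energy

Work out the base dimensions of each:
  (A) [kg·m²·s⁻²] / [kg] = m²·s⁻²
  (B) m²·s⁻²
  (C) m²·s⁻²
  (D) [m²·s⁻²] / [K] = m²·s⁻²·K⁻¹
  (E) [specific energy] = m²·s⁻²
All reduce to m²·s⁻² except (D), which is m²·s⁻²·K⁻¹.

(D)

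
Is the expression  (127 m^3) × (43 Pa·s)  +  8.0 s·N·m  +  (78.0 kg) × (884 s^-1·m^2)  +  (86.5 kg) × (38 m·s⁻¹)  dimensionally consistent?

Dimensions:
  (127 m^3) × (43 Pa·s):  [m³] · [kg·m⁻¹·s⁻¹] = kg·m²·s⁻¹
  8.0 s·N·m:  N·m·s = kg·m·s⁻²·m·s = kg·m²·s⁻¹
  (78.0 kg) × (884 s^-1·m^2):  [kg] · [m²·s⁻¹] = kg·m²·s⁻¹
  (86.5 kg) × (38 m·s⁻¹):  [kg] · [m·s⁻¹] = kg·m·s⁻¹
The terms do not share a single dimension (kg·m²·s⁻¹ vs kg·m·s⁻¹).

No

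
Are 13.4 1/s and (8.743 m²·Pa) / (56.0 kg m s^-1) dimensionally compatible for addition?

Yes

Dimensions:
  13.4 1/s:  s⁻¹
  (8.743 m²·Pa) / (56.0 kg m s^-1):  [kg·m·s⁻²] / [kg·m·s⁻¹] = s⁻¹
Both are s⁻¹, so they have the same dimensions and can be added.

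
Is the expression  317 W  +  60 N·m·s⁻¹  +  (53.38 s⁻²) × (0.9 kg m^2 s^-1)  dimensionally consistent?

In SI base units:
  317 W:  W = J·s⁻¹ = kg·m²·s⁻³
  60 N·m·s⁻¹:  N·m·s⁻¹ = kg·m·s⁻²·m·s⁻¹ = kg·m²·s⁻³
  (53.38 s⁻²) × (0.9 kg m^2 s^-1):  [s⁻²] · [kg·m²·s⁻¹] = kg·m²·s⁻³
Every term reduces to kg·m²·s⁻³.

Yes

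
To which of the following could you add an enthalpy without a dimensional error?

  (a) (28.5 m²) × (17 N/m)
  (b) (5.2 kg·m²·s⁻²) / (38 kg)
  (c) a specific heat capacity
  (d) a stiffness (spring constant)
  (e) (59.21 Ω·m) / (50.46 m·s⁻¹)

(a)

Reference: [enthalpy] = kg·m²·s⁻².
Each option:
  (a) [m²] · [kg·s⁻²] = kg·m²·s⁻²  ← same
  (b) [kg·m²·s⁻²] / [kg] = m²·s⁻²
  (c) [specific heat capacity] = m²·s⁻²·K⁻¹
  (d) [stiffness (spring constant)] = kg·s⁻²
  (e) [kg·m³·s⁻³·A⁻²] / [m·s⁻¹] = kg·m²·s⁻²·A⁻²
Only (a) matches kg·m²·s⁻².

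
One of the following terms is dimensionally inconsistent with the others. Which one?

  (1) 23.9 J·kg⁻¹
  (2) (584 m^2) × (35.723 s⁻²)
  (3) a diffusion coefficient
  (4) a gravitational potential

(3)

Dimensions:
  (1) J·kg⁻¹ = N·m·kg⁻¹ = m²·s⁻²
  (2) [m²] · [s⁻²] = m²·s⁻²
  (3) [diffusion coefficient] = m²·s⁻¹
  (4) [gravitational potential] = m²·s⁻²
All reduce to m²·s⁻² except (3), which is m²·s⁻¹.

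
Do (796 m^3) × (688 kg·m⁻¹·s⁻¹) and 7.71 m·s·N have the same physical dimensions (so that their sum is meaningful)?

Yes

Reduce each to base SI dimensions:
  (796 m^3) × (688 kg·m⁻¹·s⁻¹):  [m³] · [kg·m⁻¹·s⁻¹] = kg·m²·s⁻¹
  7.71 m·s·N:  N·m·s = kg·m·s⁻²·m·s = kg·m²·s⁻¹
Both are kg·m²·s⁻¹, so they have the same dimensions and can be added.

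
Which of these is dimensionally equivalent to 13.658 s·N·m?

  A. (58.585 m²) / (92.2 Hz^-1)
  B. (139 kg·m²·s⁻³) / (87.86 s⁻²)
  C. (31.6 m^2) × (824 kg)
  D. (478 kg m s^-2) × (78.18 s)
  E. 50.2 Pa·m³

B.

Reference: N·m·s = kg·m·s⁻²·m·s = kg·m²·s⁻¹.
Each option:
  A. [m²] / [s] = m²·s⁻¹
  B. [kg·m²·s⁻³] / [s⁻²] = kg·m²·s⁻¹  ← same
  C. [m²] · [kg] = kg·m²
  D. [kg·m·s⁻²] · [s] = kg·m·s⁻¹
  E. Pa·m³ = N·m⁻²·m³ = kg·m²·s⁻²
Only B. matches kg·m²·s⁻¹.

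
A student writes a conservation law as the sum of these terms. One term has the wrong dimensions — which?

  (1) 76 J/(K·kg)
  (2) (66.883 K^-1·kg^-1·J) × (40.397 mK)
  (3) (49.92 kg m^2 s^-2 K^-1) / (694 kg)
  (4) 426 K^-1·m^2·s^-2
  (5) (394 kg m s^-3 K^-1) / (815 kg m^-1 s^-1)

Reduce each to base SI dimensions:
  (1) J·kg⁻¹·K⁻¹ = N·m·kg⁻¹·K⁻¹ = m²·s⁻²·K⁻¹
  (2) [m²·s⁻²·K⁻¹] · [K] = m²·s⁻²
  (3) [kg·m²·s⁻²·K⁻¹] / [kg] = m²·s⁻²·K⁻¹
  (4) m²·s⁻²·K⁻¹
  (5) [kg·m·s⁻³·K⁻¹] / [kg·m⁻¹·s⁻¹] = m²·s⁻²·K⁻¹
All reduce to m²·s⁻²·K⁻¹ except (2), which is m²·s⁻².

(2)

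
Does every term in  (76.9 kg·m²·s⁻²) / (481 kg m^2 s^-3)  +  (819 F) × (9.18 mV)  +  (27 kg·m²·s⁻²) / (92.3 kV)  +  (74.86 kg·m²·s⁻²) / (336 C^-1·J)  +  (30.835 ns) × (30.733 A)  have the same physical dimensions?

Expand each in SI base units:
  (76.9 kg·m²·s⁻²) / (481 kg m^2 s^-3):  [kg·m²·s⁻²] / [kg·m²·s⁻³] = s
  (819 F) × (9.18 mV):  [kg⁻¹·m⁻²·s⁴·A²] · [kg·m²·s⁻³·A⁻¹] = s·A
  (27 kg·m²·s⁻²) / (92.3 kV):  [kg·m²·s⁻²] / [kg·m²·s⁻³·A⁻¹] = s·A
  (74.86 kg·m²·s⁻²) / (336 C^-1·J):  [kg·m²·s⁻²] / [kg·m²·s⁻³·A⁻¹] = s·A
  (30.835 ns) × (30.733 A):  [s] · [A] = s·A
The terms do not share a single dimension (s vs s·A).

No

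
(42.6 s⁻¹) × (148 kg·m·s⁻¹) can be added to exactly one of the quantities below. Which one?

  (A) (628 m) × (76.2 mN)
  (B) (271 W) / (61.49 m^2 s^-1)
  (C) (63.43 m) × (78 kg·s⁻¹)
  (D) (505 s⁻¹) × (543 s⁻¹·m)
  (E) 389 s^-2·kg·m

Reference: [s⁻¹] · [kg·m·s⁻¹] = kg·m·s⁻².
Each option:
  (A) [m] · [kg·m·s⁻²] = kg·m²·s⁻²
  (B) [kg·m²·s⁻³] / [m²·s⁻¹] = kg·s⁻²
  (C) [m] · [kg·s⁻¹] = kg·m·s⁻¹
  (D) [s⁻¹] · [m·s⁻¹] = m·s⁻²
  (E) kg·m·s⁻²  ← same
Only (E) matches kg·m·s⁻².

(E)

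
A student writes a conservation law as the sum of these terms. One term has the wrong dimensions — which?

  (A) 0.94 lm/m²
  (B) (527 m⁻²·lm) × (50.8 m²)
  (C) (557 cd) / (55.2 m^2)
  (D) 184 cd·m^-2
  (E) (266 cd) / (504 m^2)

In SI base units:
  (A) lm·m⁻² = cd·m⁻² = m⁻²·cd
  (B) [m⁻²·cd] · [m²] = cd
  (C) [cd] / [m²] = m⁻²·cd
  (D) cd·m⁻² = m⁻²·cd
  (E) [cd] / [m²] = m⁻²·cd
All reduce to m⁻²·cd except (B), which is cd.

(B)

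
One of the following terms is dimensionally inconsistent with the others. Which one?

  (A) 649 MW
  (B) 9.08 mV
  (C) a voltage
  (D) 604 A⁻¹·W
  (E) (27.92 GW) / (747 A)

Reduce each to base SI dimensions:
  (A) W = J·s⁻¹ = kg·m²·s⁻³
  (B) V = J·C⁻¹ = kg·m²·s⁻³·A⁻¹
  (C) [voltage] = kg·m²·s⁻³·A⁻¹
  (D) W·A⁻¹ = J·s⁻¹·A⁻¹ = kg·m²·s⁻³·A⁻¹
  (E) [kg·m²·s⁻³] / [A] = kg·m²·s⁻³·A⁻¹
All reduce to kg·m²·s⁻³·A⁻¹ except (A), which is kg·m²·s⁻³.

(A)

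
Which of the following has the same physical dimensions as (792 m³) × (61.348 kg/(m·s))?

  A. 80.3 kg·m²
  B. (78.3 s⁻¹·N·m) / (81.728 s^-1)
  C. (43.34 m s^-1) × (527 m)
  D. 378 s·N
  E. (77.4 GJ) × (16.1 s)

E.

Reference: [m³] · [kg·m⁻¹·s⁻¹] = kg·m²·s⁻¹.
Each option:
  A. kg·m²
  B. [kg·m²·s⁻³] / [s⁻¹] = kg·m²·s⁻²
  C. [m·s⁻¹] · [m] = m²·s⁻¹
  D. N·s = kg·m·s⁻²·s = kg·m·s⁻¹
  E. [kg·m²·s⁻²] · [s] = kg·m²·s⁻¹  ← same
Only E. matches kg·m²·s⁻¹.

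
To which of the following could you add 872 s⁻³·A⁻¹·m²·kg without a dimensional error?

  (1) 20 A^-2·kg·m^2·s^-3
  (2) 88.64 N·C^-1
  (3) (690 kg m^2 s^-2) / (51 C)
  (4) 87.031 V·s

(3)

Reference: kg·m²·s⁻³·A⁻¹.
Each option:
  (1) kg·m²·s⁻³·A⁻²
  (2) N·C⁻¹ = kg·m·s⁻²·(s·A)⁻¹ = kg·m·s⁻³·A⁻¹
  (3) [kg·m²·s⁻²] / [s·A] = kg·m²·s⁻³·A⁻¹  ← same
  (4) V·s = J·C⁻¹·s = kg·m²·s⁻²·A⁻¹
Only (3) matches kg·m²·s⁻³·A⁻¹.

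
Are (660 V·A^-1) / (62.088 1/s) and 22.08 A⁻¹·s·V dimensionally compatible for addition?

In SI base units:
  (660 V·A^-1) / (62.088 1/s):  [kg·m²·s⁻³·A⁻²] / [s⁻¹] = kg·m²·s⁻²·A⁻²
  22.08 A⁻¹·s·V:  V·s·A⁻¹ = J·C⁻¹·s·A⁻¹ = kg·m²·s⁻²·A⁻²
Both are kg·m²·s⁻²·A⁻², so they have the same dimensions and can be added.

Yes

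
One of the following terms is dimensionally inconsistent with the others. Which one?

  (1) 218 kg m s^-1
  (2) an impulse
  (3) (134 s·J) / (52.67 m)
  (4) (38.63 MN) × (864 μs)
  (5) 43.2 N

(5)

Reduce each to base SI dimensions:
  (1) kg·m·s⁻¹
  (2) [impulse] = kg·m·s⁻¹
  (3) [kg·m²·s⁻¹] / [m] = kg·m·s⁻¹
  (4) [kg·m·s⁻²] · [s] = kg·m·s⁻¹
  (5) N = kg·m·s⁻²
All reduce to kg·m·s⁻¹ except (5), which is kg·m·s⁻².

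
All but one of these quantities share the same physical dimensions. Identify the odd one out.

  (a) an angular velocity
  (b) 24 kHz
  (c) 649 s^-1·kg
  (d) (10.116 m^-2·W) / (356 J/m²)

(c)

Dimensions:
  (a) [angular velocity] = s⁻¹
  (b) Hz = s⁻¹
  (c) kg·s⁻¹
  (d) [kg·s⁻³] / [kg·s⁻²] = s⁻¹
All reduce to s⁻¹ except (c), which is kg·s⁻¹.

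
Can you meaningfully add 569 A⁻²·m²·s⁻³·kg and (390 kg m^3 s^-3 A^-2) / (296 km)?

Reduce each to base SI dimensions:
  569 A⁻²·m²·s⁻³·kg:  kg·m²·s⁻³·A⁻²
  (390 kg m^3 s^-3 A^-2) / (296 km):  [kg·m³·s⁻³·A⁻²] / [m] = kg·m²·s⁻³·A⁻²
Both are kg·m²·s⁻³·A⁻², so they have the same dimensions and can be added.

Yes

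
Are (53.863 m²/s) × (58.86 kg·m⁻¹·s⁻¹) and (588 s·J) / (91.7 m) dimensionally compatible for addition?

No

Work out the base dimensions of each:
  (53.863 m²/s) × (58.86 kg·m⁻¹·s⁻¹):  [m²·s⁻¹] · [kg·m⁻¹·s⁻¹] = kg·m·s⁻²
  (588 s·J) / (91.7 m):  [kg·m²·s⁻¹] / [m] = kg·m·s⁻¹
kg·m·s⁻² ≠ kg·m·s⁻¹, so they cannot be added.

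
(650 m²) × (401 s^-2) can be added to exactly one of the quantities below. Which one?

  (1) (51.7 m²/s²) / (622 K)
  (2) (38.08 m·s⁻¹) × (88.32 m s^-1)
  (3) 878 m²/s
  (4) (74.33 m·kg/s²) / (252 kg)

Reference: [m²] · [s⁻²] = m²·s⁻².
Each option:
  (1) [m²·s⁻²] / [K] = m²·s⁻²·K⁻¹
  (2) [m·s⁻¹] · [m·s⁻¹] = m²·s⁻²  ← same
  (3) m²·s⁻¹
  (4) [kg·m·s⁻²] / [kg] = m·s⁻²
Only (2) matches m²·s⁻².

(2)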